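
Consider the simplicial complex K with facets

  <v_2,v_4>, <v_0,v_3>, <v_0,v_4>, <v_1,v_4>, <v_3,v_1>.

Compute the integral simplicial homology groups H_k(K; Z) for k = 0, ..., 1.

K has 5 vertices, 5 edges.
rank ∂_0 = 0, rank ∂_1 = 4 ⇒ b_0 = 5 − 0 − 4 = 1; all invariant factors of ∂_1 are 1 so no torsion. So H_0 = Z.
rank ∂_1 = 4, rank ∂_2 = 0 ⇒ b_1 = 5 − 4 − 0 = 1. So H_1 = Z.

H_0 = Z,  H_1 = Z.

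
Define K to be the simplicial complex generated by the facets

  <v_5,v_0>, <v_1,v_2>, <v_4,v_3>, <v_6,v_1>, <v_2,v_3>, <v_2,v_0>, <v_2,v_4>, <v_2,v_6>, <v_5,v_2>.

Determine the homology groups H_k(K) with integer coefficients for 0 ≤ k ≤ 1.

K has 7 vertices, 9 edges.
rank ∂_0 = 0, rank ∂_1 = 6 ⇒ b_0 = 7 − 0 − 6 = 1; all invariant factors of ∂_1 are 1 so no torsion. So H_0 = Z.
rank ∂_1 = 6, rank ∂_2 = 0 ⇒ b_1 = 9 − 6 − 0 = 3. So H_1 = Z^3.

H_0 ≅ Z,  H_1 ≅ Z^3.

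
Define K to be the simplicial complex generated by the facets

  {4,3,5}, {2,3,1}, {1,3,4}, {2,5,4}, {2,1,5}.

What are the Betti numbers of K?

b_0 = 1, b_1 = 1, b_2 = 0.

Order the vertices as 1 < 2 < 3 < 4 < 5. Listing each simplex with vertices in this order, K has dimension 2 with simplices:

  0-simplices (5): [1], [2], [3], [4], [5]
  1-simplices (10): [1,2], [1,3], [1,4], [1,5], [2,3], [2,4], [2,5], [3,4], [3,5], [4,5]
  2-simplices (5): [1,2,3], [1,2,5], [1,3,4], [2,4,5], [3,4,5]

giving chain groups C_0 ≅ Z^5, C_1 ≅ Z^10, C_2 ≅ Z^5.

Boundary ∂_1: C_1 → C_0 maps an edge to its endpoints' difference, ∂[p,q] = q − p.
This gives a 5×10 integer matrix of rank 4; reducing to Smith normal form yields diagonal entries (1,1,1,1).

Boundary ∂_2: C_2 → C_1 sends each 2-simplex [p,q,r] to [q,r] − [p,r] + [p,q]. For instance
  ∂[1,3,4] = [3,4] − [1,4] + [1,3],
  ∂[3,4,5] = [4,5] − [3,5] + [3,4].
As a 10×5 matrix over Z this has rank 5, with invariant factors (1,1,1,1,1).

Now H_k = ker ∂_k / im ∂_{k+1}, so:

  H_0: rank C_0 − rank ∂_1 = 5 − 4 = 1, and the invariant factors of ∂_1 are all 1, so H_0 ≅ Z.
  H_1: rank ker ∂_1 − rank ∂_2 = (10 − 4) − 5 = 1, and the invariant factors of ∂_2 are all 1, so H_1 ≅ Z.
  H_2: rank ker ∂_2 − rank ∂_3 = (5 − 5) − 0 = 0, and there is no ∂_3, so H_2 ≅ 0.

As a check, the Euler characteristic is 5 − 10 + 5 = 0, which agrees with 1 − 1 + 0 = 0.

Hence the Betti numbers are b_0 = 1, b_1 = 1, b_2 = 0.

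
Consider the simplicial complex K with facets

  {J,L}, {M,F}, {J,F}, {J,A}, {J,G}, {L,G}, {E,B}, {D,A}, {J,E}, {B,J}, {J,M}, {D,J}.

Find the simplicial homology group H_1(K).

H_1 ≅ Z^4.

We work with the vertex ordering A < B < D < E < F < G < J < L < M. The simplices of K, each written with vertices in increasing order, are:

  0-simplices (9): A, B, D, E, F, G, J, L, M
  1-simplices (12): AD, AJ, BE, BJ, DJ, EJ, FJ, FM, GJ, GL, JL, JM

Hence C_0 ≅ Z^9, C_1 ≅ Z^12.

∂_1: C_1 → C_0 sends each edge [p,q] (with p < q) to q − p.
The 9×12 boundary matrix has rank 8 and Smith normal form diag(1,1,1,1,1,1,1,1).

Computing H_k = (kernel of ∂_k) / (image of ∂_{k+1}):

  H_1: rank ker ∂_1 − rank ∂_2 = (12 − 8) − 0 = 4, and there is no ∂_2, so H_1 ≅ Z^4.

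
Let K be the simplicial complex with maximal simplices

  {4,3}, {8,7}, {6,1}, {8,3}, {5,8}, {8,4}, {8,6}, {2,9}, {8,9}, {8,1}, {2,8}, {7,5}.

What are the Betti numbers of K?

Order the vertices as 1 < 2 < 3 < 4 < 5 < 6 < 7 < 8 < 9. Listing each simplex with vertices in this order, K has dimension 1 with simplices:

  0-simplices (9): [1], [2], [3], [4], [5], [6], [7], [8], [9]
  1-simplices (12): [1,6], [1,8], [2,8], [2,9], [3,4], [3,8], [4,8], [5,7], [5,8], [6,8], [7,8], [8,9]

Hence C_0 ≅ Z^9, C_1 ≅ Z^12.

Boundary ∂_1: C_1 → C_0 sends each edge [p,q] (with p < q) to q − p. For instance
  ∂[3,4] = [4] − [3].
This gives a 9×12 integer matrix of rank 8; reducing to Smith normal form yields diagonal entries (1,1,1,1,1,1,1,1).

Now H_k = ker ∂_k / im ∂_{k+1}, so:

  H_0: rank C_0 − rank ∂_1 = 9 − 8 = 1, and the invariant factors of ∂_1 are all 1, so H_0 ≅ Z.
  H_1: rank ker ∂_1 − rank ∂_2 = (12 − 8) − 0 = 4, and there is no ∂_2, so H_1 ≅ Z^4.

As a check, the Euler characteristic is 9 − 12 = -3, which agrees with 1 − 4 = -3.

Hence the Betti numbers are b_0 = 1, b_1 = 4.

b_0 = 1, b_1 = 4.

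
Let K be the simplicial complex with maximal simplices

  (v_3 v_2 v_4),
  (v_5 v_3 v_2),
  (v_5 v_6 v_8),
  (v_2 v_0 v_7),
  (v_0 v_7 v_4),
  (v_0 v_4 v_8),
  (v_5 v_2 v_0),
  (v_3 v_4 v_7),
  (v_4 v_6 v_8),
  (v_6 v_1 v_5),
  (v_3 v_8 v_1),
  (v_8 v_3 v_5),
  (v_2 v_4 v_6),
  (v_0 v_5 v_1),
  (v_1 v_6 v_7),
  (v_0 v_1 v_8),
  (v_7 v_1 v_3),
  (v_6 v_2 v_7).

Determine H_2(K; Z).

H_2 = 0.

Fix the vertex order v_0 < v_1 < v_2 < v_3 < v_4 < v_5 < v_6 < v_7 < v_8 and write every simplex with vertices in increasing order. Then dim K = 2 and the simplices of K are:

  0-simplices (9): [v_0], [v_1], [v_2], [v_3], [v_4], [v_5], [v_6], [v_7], [v_8]
  1-simplices (27): (27 of them)
  2-simplices (18): (18 of them)

so the chain groups are C_0 ≅ Z^9, C_1 ≅ Z^27, C_2 ≅ Z^18.

∂_1: C_1 → C_0 is given by ∂[p,q] = [q] − [p]. For instance
  ∂[v_0,v_8] = [v_8] − [v_0].
The 9×27 boundary matrix has rank 8 and Smith normal form diag(1,1,1,1,1,1,1,1).

Boundary ∂_2: C_2 → C_1 sends each 2-simplex [p,q,r] to [q,r] − [p,r] + [p,q]. For instance
  ∂[v_5,v_6,v_8] = [v_6,v_8] − [v_5,v_8] + [v_5,v_6],
  ∂[v_1,v_3,v_8] = [v_3,v_8] − [v_1,v_8] + [v_1,v_3].
The 27×18 boundary matrix has rank 18 and Smith normal form diag(1,1,1,1,1,1,1,1,1,1,1,1,1,1,1,1,1,2).

From H_k ≅ ker(∂_k) / im(∂_{k+1}) we obtain:

  H_2: rank ker ∂_2 − rank ∂_3 = (18 − 18) − 0 = 0, and there is no ∂_3, so H_2 ≅ 0.

(K is a triangulation of the Klein bottle.)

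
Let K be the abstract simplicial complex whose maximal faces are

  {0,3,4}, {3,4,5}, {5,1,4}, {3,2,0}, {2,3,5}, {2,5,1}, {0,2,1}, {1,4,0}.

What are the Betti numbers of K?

b_0 = 1, b_1 = 0, b_2 = 1.

Order the vertices as 0 < 1 < 2 < 3 < 4 < 5. Listing each simplex with vertices in this order, K has dimension 2 with simplices:

  0-simplices (6): [0], [1], [2], [3], [4], [5]
  1-simplices (12): [0,1], [0,2], [0,3], [0,4], [1,2], [1,4], [1,5], [2,3], [2,5], [3,4], [3,5], [4,5]
  2-simplices (8): [0,1,2], [0,1,4], [0,2,3], [0,3,4], [1,2,5], [1,4,5], [2,3,5], [3,4,5]

so the chain groups are C_0 ≅ Z^6, C_1 ≅ Z^12, C_2 ≅ Z^8.

∂_1: C_1 → C_0 is given by ∂[p,q] = [q] − [p]. For instance
  ∂[1,5] = [5] − [1].
The 6×12 boundary matrix has rank 5 and Smith normal form diag(1,1,1,1,1).

The boundary map ∂_2: C_2 → C_1 maps a triangle to the signed sum of its edges. For instance
  ∂[0,2,3] = [2,3] − [0,3] + [0,2],
  ∂[3,4,5] = [4,5] − [3,5] + [3,4].
The resulting 12×8 matrix has rank 7, and its Smith normal form has invariant factors (1,1,1,1,1,1,1).

From H_k ≅ ker(∂_k) / im(∂_{k+1}) we obtain:

  H_0: rank C_0 − rank ∂_1 = 6 − 5 = 1, and the invariant factors of ∂_1 are all 1, so H_0 = Z.
  H_1: rank ker ∂_1 − rank ∂_2 = (12 − 5) − 7 = 0, and the invariant factors of ∂_2 are all 1, so H_1 = 0.
  H_2: rank ker ∂_2 − rank ∂_3 = (8 − 7) − 0 = 1, and there is no ∂_3, so H_2 = Z.

As a check, the Euler characteristic is 6 − 12 + 8 = 2, which agrees with 1 − 0 + 1 = 2.
(K is a triangulation of the 2-sphere S^2.)

Hence the Betti numbers are b_0 = 1, b_1 = 0, b_2 = 1.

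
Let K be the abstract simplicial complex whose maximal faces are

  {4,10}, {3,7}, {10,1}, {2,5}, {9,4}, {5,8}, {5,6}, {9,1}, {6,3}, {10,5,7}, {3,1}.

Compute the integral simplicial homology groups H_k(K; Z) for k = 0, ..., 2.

H_0 ≅ Z,  H_1 ≅ Z^3,  H_2 = 0.

Take the total order 1 < 2 < 3 < 4 < 5 < 6 < 7 < 8 < 9 < 10 on the vertex set. Then K (dimension 2) consists of the simplices:

  0-simplices (10): [1], [2], [3], [4], [5], [6], [7], [8], [9], [10]
  1-simplices (13): [1,3], [1,9], [1,10], [2,5], [3,6], [3,7], [4,9], [4,10], [5,6], [5,7], [5,8], [5,10], [7,10]
  2-simplices (1): [5,7,10]

giving chain groups C_0 ≅ Z^10, C_1 ≅ Z^13, C_2 ≅ Z^1.

Boundary ∂_1: C_1 → C_0 maps an edge to its endpoints' difference, ∂[p,q] = q − p.
The resulting 10×13 matrix has rank 9, and its Smith normal form has invariant factors (1,1,1,1,1,1,1,1,1).

The boundary map ∂_2: C_2 → C_1 sends each 2-simplex [p,q,r] to [q,r] − [p,r] + [p,q]. For instance
  ∂[5,7,10] = [7,10] − [5,10] + [5,7].
As a 13×1 matrix over Z this has rank 1, with invariant factors (1).

From H_k ≅ ker(∂_k) / im(∂_{k+1}) we obtain:

  H_0: rank C_0 − rank ∂_1 = 10 − 9 = 1, and the invariant factors of ∂_1 are all 1, so H_0 ≅ Z.
  H_1: rank ker ∂_1 − rank ∂_2 = (13 − 9) − 1 = 3, and the invariant factors of ∂_2 are all 1, so H_1 ≅ Z^3.
  H_2: rank ker ∂_2 − rank ∂_3 = (1 − 1) − 0 = 0, and there is no ∂_3, so H_2 ≅ 0.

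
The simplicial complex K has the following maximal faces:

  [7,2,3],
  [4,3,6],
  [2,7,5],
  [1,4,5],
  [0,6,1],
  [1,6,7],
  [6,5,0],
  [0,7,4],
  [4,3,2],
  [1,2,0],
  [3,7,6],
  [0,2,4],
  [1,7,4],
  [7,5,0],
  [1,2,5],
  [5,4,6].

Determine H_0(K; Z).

Order the vertices as 0 < 1 < 2 < 3 < 4 < 5 < 6 < 7. Listing each simplex with vertices in this order, K has dimension 2 with simplices:

  0-simplices (8): [0], [1], [2], [3], [4], [5], [6], [7]
  1-simplices (24): (24 of them)
  2-simplices (16): [0,1,2], [0,1,6], [0,2,4], [0,4,7], [0,5,6], [0,5,7], [1,2,5], [1,4,5], [1,4,7], [1,6,7], [2,3,4], [2,3,7], [2,5,7], [3,4,6], [3,6,7], [4,5,6]

Hence C_0 ≅ Z^8, C_1 ≅ Z^24, C_2 ≅ Z^16.

The boundary map ∂_1: C_1 → C_0 sends each edge [p,q] (with p < q) to q − p.
This gives a 8×24 integer matrix of rank 7; reducing to Smith normal form yields diagonal entries (1,1,1,1,1,1,1).

The boundary map ∂_2: C_2 → C_1 acts by ∂[p,q,r] = [q,r] − [p,r] + [p,q]. For instance
  ∂[0,4,7] = [4,7] − [0,7] + [0,4],
  ∂[0,1,6] = [1,6] − [0,6] + [0,1].
The 24×16 boundary matrix has rank 15 and Smith normal form diag(1,1,1,1,1,1,1,1,1,1,1,1,1,1,1).

Computing H_k = (kernel of ∂_k) / (image of ∂_{k+1}):

  H_0: rank C_0 − rank ∂_1 = 8 − 7 = 1, and the invariant factors of ∂_1 are all 1, so H_0 ≅ Z.

(K is a triangulation of the torus T^2.)

H_0 ≅ Z.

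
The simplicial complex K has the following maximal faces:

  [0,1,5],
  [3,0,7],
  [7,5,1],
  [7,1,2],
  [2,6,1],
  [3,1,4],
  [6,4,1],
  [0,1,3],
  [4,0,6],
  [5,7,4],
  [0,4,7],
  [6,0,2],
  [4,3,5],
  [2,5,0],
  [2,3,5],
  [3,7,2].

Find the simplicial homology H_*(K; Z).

H_0 ≅ Z,  H_1 ≅ Z^2,  H_2 ≅ Z.

Order the vertices as 0 < 1 < 2 < 3 < 4 < 5 < 6 < 7. Listing each simplex with vertices in this order, K has dimension 2 with simplices:

  0-simplices (8): [0], [1], [2], [3], [4], [5], [6], [7]
  1-simplices (24): (24 of them)
  2-simplices (16): [0,1,3], [0,1,5], [0,2,5], [0,2,6], [0,3,7], [0,4,6], [0,4,7], [1,2,6], [1,2,7], [1,3,4], [1,4,6], [1,5,7], [2,3,5], [2,3,7], [3,4,5], [4,5,7]

so the chain groups are C_0 ≅ Z^8, C_1 ≅ Z^24, C_2 ≅ Z^16.

The boundary map ∂_1: C_1 → C_0 sends each edge [p,q] (with p < q) to q − p. For instance
  ∂[1,7] = [7] − [1].
As a 8×24 matrix over Z this has rank 7, with invariant factors (1,1,1,1,1,1,1).

∂_2: C_2 → C_1 maps a triangle to the signed sum of its edges. For instance
  ∂[0,3,7] = [3,7] − [0,7] + [0,3],
  ∂[2,3,7] = [3,7] − [2,7] + [2,3].
The resulting 24×16 matrix has rank 15, and its Smith normal form has invariant factors (1,1,1,1,1,1,1,1,1,1,1,1,1,1,1).

Computing H_k = (kernel of ∂_k) / (image of ∂_{k+1}):

  H_0: rank C_0 − rank ∂_1 = 8 − 7 = 1, and the invariant factors of ∂_1 are all 1, so H_0 ≅ Z.
  H_1: rank ker ∂_1 − rank ∂_2 = (24 − 7) − 15 = 2, and the invariant factors of ∂_2 are all 1, so H_1 ≅ Z^2.
  H_2: rank ker ∂_2 − rank ∂_3 = (16 − 15) − 0 = 1, and there is no ∂_3, so H_2 ≅ Z.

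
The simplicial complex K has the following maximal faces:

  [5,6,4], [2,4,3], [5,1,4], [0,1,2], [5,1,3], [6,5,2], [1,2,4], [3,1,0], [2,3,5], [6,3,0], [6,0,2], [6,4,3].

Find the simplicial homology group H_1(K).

K has 7 vertices, 18 edges, 12 triangles.
rank ∂_1 = 6, rank ∂_2 = 12 ⇒ b_1 = 18 − 6 − 12 = 0; ∂_2 has invariant factor(s) [2] giving torsion. So H_1 = Z/2.

H_1 = Z/2.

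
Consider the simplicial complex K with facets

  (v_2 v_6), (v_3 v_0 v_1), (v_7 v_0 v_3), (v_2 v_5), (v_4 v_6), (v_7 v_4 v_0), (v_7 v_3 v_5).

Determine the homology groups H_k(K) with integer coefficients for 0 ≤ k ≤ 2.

Take the total order v_0 < v_1 < v_2 < v_3 < v_4 < v_5 < v_6 < v_7 on the vertex set. Then K (dimension 2) consists of the simplices:

  0-simplices (8): [v_0], [v_1], [v_2], [v_3], [v_4], [v_5], [v_6], [v_7]
  1-simplices (12): [v_0,v_1], [v_0,v_3], [v_0,v_4], [v_0,v_7], [v_1,v_3], [v_2,v_5], [v_2,v_6], [v_3,v_5], [v_3,v_7], [v_4,v_6], [v_4,v_7], [v_5,v_7]
  2-simplices (4): [v_0,v_1,v_3], [v_0,v_3,v_7], [v_0,v_4,v_7], [v_3,v_5,v_7]

giving chain groups C_0 ≅ Z^8, C_1 ≅ Z^12, C_2 ≅ Z^4.

The boundary map ∂_1: C_1 → C_0 is given by ∂[p,q] = [q] − [p]. For instance
  ∂[v_4,v_7] = [v_7] − [v_4].
The resulting 8×12 matrix has rank 7, and its Smith normal form has invariant factors (1,1,1,1,1,1,1).

Boundary ∂_2: C_2 → C_1 maps a triangle to the signed sum of its edges. For instance
  ∂[v_0,v_1,v_3] = [v_1,v_3] − [v_0,v_3] + [v_0,v_1],
  ∂[v_3,v_5,v_7] = [v_5,v_7] − [v_3,v_7] + [v_3,v_5].
As a 12×4 matrix over Z this has rank 4, with invariant factors (1,1,1,1).

Computing H_k = (kernel of ∂_k) / (image of ∂_{k+1}):

  H_0: rank C_0 − rank ∂_1 = 8 − 7 = 1, and the invariant factors of ∂_1 are all 1, so H_0 = Z.
  H_1: rank ker ∂_1 − rank ∂_2 = (12 − 7) − 4 = 1, and the invariant factors of ∂_2 are all 1, so H_1 = Z.
  H_2: rank ker ∂_2 − rank ∂_3 = (4 − 4) − 0 = 0, and there is no ∂_3, so H_2 = 0.

H_0 ≅ Z,  H_1 ≅ Z,  H_2 = 0.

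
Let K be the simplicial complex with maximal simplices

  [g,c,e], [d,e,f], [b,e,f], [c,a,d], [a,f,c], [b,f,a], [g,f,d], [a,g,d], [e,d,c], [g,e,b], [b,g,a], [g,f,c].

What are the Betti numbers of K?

b_0 = 1, b_1 = 0, b_2 = 0.

Take the total order a < b < c < d < e < f < g on the vertex set. Then K (dimension 2) consists of the simplices:

  0-simplices (7): a, b, c, d, e, f, g
  1-simplices (18): ab, ac, ad, af, ag, be, bf, bg, cd, ce, cf, cg, de, df, dg, ef, eg, fg
  2-simplices (12): abf, abg, acd, acf, adg, bef, beg, cde, ceg, cfg, def, dfg

so the chain groups are C_0 ≅ Z^7, C_1 ≅ Z^18, C_2 ≅ Z^12.

∂_1: C_1 → C_0 sends each edge [p,q] (with p < q) to q − p. For instance
  ∂ab = b − a.
The resulting 7×18 matrix has rank 6, and its Smith normal form has invariant factors (1,1,1,1,1,1).

The boundary map ∂_2: C_2 → C_1 maps a triangle to the signed sum of its edges. For instance
  ∂cde = de − ce + cd,
  ∂adg = dg − ag + ad.
This gives a 18×12 integer matrix of rank 12; reducing to Smith normal form yields diagonal entries (1,1,1,1,1,1,1,1,1,1,1,2).

Reading off H_k = ker ∂_k / im ∂_{k+1}:

  H_0: rank C_0 − rank ∂_1 = 7 − 6 = 1, and the invariant factors of ∂_1 are all 1, so H_0 ≅ Z.
  H_1: rank ker ∂_1 − rank ∂_2 = (18 − 6) − 12 = 0, and ∂_2 has invariant factor 2 > 1, so H_1 ≅ Z/2.
  H_2: rank ker ∂_2 − rank ∂_3 = (12 − 12) − 0 = 0, and there is no ∂_3, so H_2 ≅ 0.

Hence the Betti numbers are b_0 = 1, b_1 = 0, b_2 = 0.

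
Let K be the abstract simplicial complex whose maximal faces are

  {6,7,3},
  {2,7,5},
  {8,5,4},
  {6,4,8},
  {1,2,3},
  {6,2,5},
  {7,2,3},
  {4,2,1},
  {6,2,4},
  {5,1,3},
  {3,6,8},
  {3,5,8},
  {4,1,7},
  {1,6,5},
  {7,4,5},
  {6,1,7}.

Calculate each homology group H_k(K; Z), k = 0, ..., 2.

Order the vertices as 1 < 2 < 3 < 4 < 5 < 6 < 7 < 8. Listing each simplex with vertices in this order, K has dimension 2 with simplices:

  0-simplices (8): [1], [2], [3], [4], [5], [6], [7], [8]
  1-simplices (24): (24 of them)
  2-simplices (16): [1,2,3], [1,2,4], [1,3,5], [1,4,7], [1,5,6], [1,6,7], [2,3,7], [2,4,6], [2,5,6], [2,5,7], [3,5,8], [3,6,7], [3,6,8], [4,5,7], [4,5,8], [4,6,8]

so the chain groups are C_0 ≅ Z^8, C_1 ≅ Z^24, C_2 ≅ Z^16.

∂_1: C_1 → C_0 is given by ∂[p,q] = [q] − [p]. For instance
  ∂[2,5] = [5] − [2].
As a 8×24 matrix over Z this has rank 7, with invariant factors (1,1,1,1,1,1,1).

The boundary map ∂_2: C_2 → C_1 acts by ∂[p,q,r] = [q,r] − [p,r] + [p,q]. For instance
  ∂[1,4,7] = [4,7] − [1,7] + [1,4],
  ∂[1,3,5] = [3,5] − [1,5] + [1,3].
The 24×16 boundary matrix has rank 15 and Smith normal form diag(1,1,1,1,1,1,1,1,1,1,1,1,1,1,1).

Reading off H_k = ker ∂_k / im ∂_{k+1}:

  H_0: rank C_0 − rank ∂_1 = 8 − 7 = 1, and the invariant factors of ∂_1 are all 1, so H_0 ≅ Z.
  H_1: rank ker ∂_1 − rank ∂_2 = (24 − 7) − 15 = 2, and the invariant factors of ∂_2 are all 1, so H_1 ≅ Z^2.
  H_2: rank ker ∂_2 − rank ∂_3 = (16 − 15) − 0 = 1, and there is no ∂_3, so H_2 ≅ Z.

H_0 ≅ Z,  H_1 ≅ Z^2,  H_2 ≅ Z.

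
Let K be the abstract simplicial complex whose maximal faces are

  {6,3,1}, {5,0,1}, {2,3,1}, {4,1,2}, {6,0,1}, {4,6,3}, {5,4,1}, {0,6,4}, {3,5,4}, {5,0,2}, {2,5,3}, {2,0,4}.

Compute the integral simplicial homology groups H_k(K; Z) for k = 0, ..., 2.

H_0 = Z,  H_1 = Z/2Z,  H_2 = 0.

Order the vertices as 0 < 1 < 2 < 3 < 4 < 5 < 6. Listing each simplex with vertices in this order, K has dimension 2 with simplices:

  0-simplices (7): [0], [1], [2], [3], [4], [5], [6]
  1-simplices (18): [0,1], [0,2], [0,4], [0,5], [0,6], [1,2], [1,3], [1,4], [1,5], [1,6], [2,3], [2,4], [2,5], [3,4], [3,5], [3,6], [4,5], [4,6]
  2-simplices (12): [0,1,5], [0,1,6], [0,2,4], [0,2,5], [0,4,6], [1,2,3], [1,2,4], [1,3,6], [1,4,5], [2,3,5], [3,4,5], [3,4,6]

giving chain groups C_0 ≅ Z^7, C_1 ≅ Z^18, C_2 ≅ Z^12.

∂_1: C_1 → C_0 is given by ∂[p,q] = [q] − [p].
The 7×18 boundary matrix has rank 6 and Smith normal form diag(1,1,1,1,1,1).

∂_2: C_2 → C_1 sends each 2-simplex [p,q,r] to [q,r] − [p,r] + [p,q]. For instance
  ∂[1,3,6] = [3,6] − [1,6] + [1,3],
  ∂[0,2,4] = [2,4] − [0,4] + [0,2].
The 18×12 boundary matrix has rank 12 and Smith normal form diag(1,1,1,1,1,1,1,1,1,1,1,2).

Computing H_k = (kernel of ∂_k) / (image of ∂_{k+1}):

  H_0: rank C_0 − rank ∂_1 = 7 − 6 = 1, and the invariant factors of ∂_1 are all 1, so H_0 ≅ Z.
  H_1: rank ker ∂_1 − rank ∂_2 = (18 − 6) − 12 = 0, and ∂_2 has invariant factor 2 > 1, so H_1 ≅ Z/2Z.
  H_2: rank ker ∂_2 − rank ∂_3 = (12 − 12) − 0 = 0, and there is no ∂_3, so H_2 ≅ 0.

(K is a triangulation of the real projective plane RP^2.)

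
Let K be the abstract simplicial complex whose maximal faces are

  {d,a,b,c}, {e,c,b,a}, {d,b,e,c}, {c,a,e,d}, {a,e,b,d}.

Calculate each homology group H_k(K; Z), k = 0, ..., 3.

H_0 ≅ Z,  H_1 = 0,  H_2 = 0,  H_3 ≅ Z.

Fix the vertex order a < b < c < d < e and write every simplex with vertices in increasing order. Then dim K = 3 and the simplices of K are:

  0-simplices (5): a, b, c, d, e
  1-simplices (10): ab, ac, ad, ae, bc, bd, be, cd, ce, de
  2-simplices (10): abc, abd, abe, acd, ace, ade, bcd, bce, bde, cde
  3-simplices (5): abcd, abce, abde, acde, bcde

so the chain groups are C_0 ≅ Z^5, C_1 ≅ Z^10, C_2 ≅ Z^10, C_3 ≅ Z^5.

Boundary ∂_1: C_1 → C_0 sends each edge [p,q] (with p < q) to q − p. For instance
  ∂be = e − b.
As a 5×10 matrix over Z this has rank 4, with invariant factors (1,1,1,1).

Boundary ∂_2: C_2 → C_1 sends each 2-simplex [p,q,r] to [q,r] − [p,r] + [p,q]. For instance
  ∂bde = de − be + bd,
  ∂abe = be − ae + ab.
The resulting 10×10 matrix has rank 6, and its Smith normal form has invariant factors (1,1,1,1,1,1).

Boundary ∂_3: C_3 → C_2 sends each 3-simplex σ to the alternating sum Σ_i (−1)^i (σ with its i-th vertex removed). For instance
  ∂abde = bde − ade + abe − abd,
  ∂abcd = bcd − acd + abd − abc.
This gives a 10×5 integer matrix of rank 4; reducing to Smith normal form yields diagonal entries (1,1,1,1).

From H_k ≅ ker(∂_k) / im(∂_{k+1}) we obtain:

  H_0: rank C_0 − rank ∂_1 = 5 − 4 = 1, and the invariant factors of ∂_1 are all 1, so H_0 = Z.
  H_1: rank ker ∂_1 − rank ∂_2 = (10 − 4) − 6 = 0, and the invariant factors of ∂_2 are all 1, so H_1 = 0.
  H_2: rank ker ∂_2 − rank ∂_3 = (10 − 6) − 4 = 0, and the invariant factors of ∂_3 are all 1, so H_2 = 0.
  H_3: rank ker ∂_3 − rank ∂_4 = (5 − 4) − 0 = 1, and there is no ∂_4, so H_3 = Z.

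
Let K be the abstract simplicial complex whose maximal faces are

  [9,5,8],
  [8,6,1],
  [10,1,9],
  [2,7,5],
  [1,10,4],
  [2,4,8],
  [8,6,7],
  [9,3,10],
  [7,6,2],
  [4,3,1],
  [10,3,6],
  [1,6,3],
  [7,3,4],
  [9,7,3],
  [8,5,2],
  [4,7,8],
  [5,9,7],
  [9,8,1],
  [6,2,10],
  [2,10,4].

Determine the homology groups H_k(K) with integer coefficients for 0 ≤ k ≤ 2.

We work with the vertex ordering 1 < 2 < 3 < 4 < 5 < 6 < 7 < 8 < 9 < 10. The simplices of K, each written with vertices in increasing order, are:

  0-simplices (10): [1], [2], [3], [4], [5], [6], [7], [8], [9], [10]
  1-simplices (30): (30 of them)
  2-simplices (20): (20 of them)

giving chain groups C_0 ≅ Z^10, C_1 ≅ Z^30, C_2 ≅ Z^20.

∂_1: C_1 → C_0 is given by ∂[p,q] = [q] − [p]. For instance
  ∂[3,6] = [6] − [3].
This gives a 10×30 integer matrix of rank 9; reducing to Smith normal form yields diagonal entries (1,1,1,1,1,1,1,1,1).

Boundary ∂_2: C_2 → C_1 acts by ∂[p,q,r] = [q,r] − [p,r] + [p,q]. For instance
  ∂[1,8,9] = [8,9] − [1,9] + [1,8],
  ∂[2,4,8] = [4,8] − [2,8] + [2,4].
The 30×20 boundary matrix has rank 20 and Smith normal form diag(1,1,1,1,1,1,1,1,1,1,1,1,1,1,1,1,1,1,1,2).

Computing H_k = (kernel of ∂_k) / (image of ∂_{k+1}):

  H_0: rank C_0 − rank ∂_1 = 10 − 9 = 1, and the invariant factors of ∂_1 are all 1, so H_0 ≅ Z.
  H_1: rank ker ∂_1 − rank ∂_2 = (30 − 9) − 20 = 1, and ∂_2 has invariant factor 2 > 1, so H_1 ≅ Z × Z/2.
  H_2: rank ker ∂_2 − rank ∂_3 = (20 − 20) − 0 = 0, and there is no ∂_3, so H_2 ≅ 0.

As a check, the Euler characteristic is 10 − 30 + 20 = 0, which agrees with 1 − 1 + 0 = 0.

H_0 ≅ Z,  H_1 ≅ Z × Z/2,  H_2 = 0.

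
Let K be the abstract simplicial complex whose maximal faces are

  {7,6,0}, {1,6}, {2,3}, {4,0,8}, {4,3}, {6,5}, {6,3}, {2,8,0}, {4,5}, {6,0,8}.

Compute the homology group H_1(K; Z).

Order the vertices as 0 < 1 < 2 < 3 < 4 < 5 < 6 < 7 < 8. Listing each simplex with vertices in this order, K has dimension 2 with simplices:

  0-simplices (9): [0], [1], [2], [3], [4], [5], [6], [7], [8]
  1-simplices (15): [0,2], [0,4], [0,6], [0,7], [0,8], [1,6], [2,3], [2,8], [3,4], [3,6], [4,5], [4,8], [5,6], [6,7], [6,8]
  2-simplices (4): [0,2,8], [0,4,8], [0,6,7], [0,6,8]

giving chain groups C_0 ≅ Z^9, C_1 ≅ Z^15, C_2 ≅ Z^4.

Boundary ∂_1: C_1 → C_0 is given by ∂[p,q] = [q] − [p]. For instance
  ∂[4,8] = [8] − [4].
This gives a 9×15 integer matrix of rank 8; reducing to Smith normal form yields diagonal entries (1,1,1,1,1,1,1,1).

Boundary ∂_2: C_2 → C_1 sends each 2-simplex [p,q,r] to [q,r] − [p,r] + [p,q]. For instance
  ∂[0,6,7] = [6,7] − [0,7] + [0,6],
  ∂[0,4,8] = [4,8] − [0,8] + [0,4].
The 15×4 boundary matrix has rank 4 and Smith normal form diag(1,1,1,1).

Reading off H_k = ker ∂_k / im ∂_{k+1}:

  H_1: rank ker ∂_1 − rank ∂_2 = (15 − 8) − 4 = 3, and the invariant factors of ∂_2 are all 1, so H_1 = Z^3.

H_1 ≅ Z^3.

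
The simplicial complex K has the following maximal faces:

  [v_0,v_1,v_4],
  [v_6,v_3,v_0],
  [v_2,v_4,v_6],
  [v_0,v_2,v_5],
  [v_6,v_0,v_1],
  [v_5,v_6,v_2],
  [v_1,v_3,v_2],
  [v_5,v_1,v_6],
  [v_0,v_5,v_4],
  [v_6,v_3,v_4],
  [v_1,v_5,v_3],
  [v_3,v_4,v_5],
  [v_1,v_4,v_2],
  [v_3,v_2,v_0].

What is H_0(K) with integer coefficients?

H_0 ≅ Z.

Order the vertices as v_0 < v_1 < v_2 < v_3 < v_4 < v_5 < v_6. Listing each simplex with vertices in this order, K has dimension 2 with simplices:

  0-simplices (7): [v_0], [v_1], [v_2], [v_3], [v_4], [v_5], [v_6]
  1-simplices (21): (21 of them)
  2-simplices (14): (14 of them)

giving chain groups C_0 ≅ Z^7, C_1 ≅ Z^21, C_2 ≅ Z^14.

The boundary map ∂_1: C_1 → C_0 maps an edge to its endpoints' difference, ∂[p,q] = q − p. For instance
  ∂[v_3,v_4] = [v_4] − [v_3].
The resulting 7×21 matrix has rank 6, and its Smith normal form has invariant factors (1,1,1,1,1,1).

Boundary ∂_2: C_2 → C_1 sends each 2-simplex [p,q,r] to [q,r] − [p,r] + [p,q]. For instance
  ∂[v_1,v_5,v_6] = [v_5,v_6] − [v_1,v_6] + [v_1,v_5],
  ∂[v_3,v_4,v_5] = [v_4,v_5] − [v_3,v_5] + [v_3,v_4].
The 21×14 boundary matrix has rank 13 and Smith normal form diag(1,1,1,1,1,1,1,1,1,1,1,1,1).

Computing H_k = (kernel of ∂_k) / (image of ∂_{k+1}):

  H_0: rank C_0 − rank ∂_1 = 7 − 6 = 1, and the invariant factors of ∂_1 are all 1, so H_0 = Z.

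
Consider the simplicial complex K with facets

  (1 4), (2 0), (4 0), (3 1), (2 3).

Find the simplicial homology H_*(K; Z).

H_0 ≅ Z,  H_1 ≅ Z.

Take the total order 0 < 1 < 2 < 3 < 4 on the vertex set. Then K (dimension 1) consists of the simplices:

  0-simplices (5): [0], [1], [2], [3], [4]
  1-simplices (5): [0,2], [0,4], [1,3], [1,4], [2,3]

Hence C_0 ≅ Z^5, C_1 ≅ Z^5.

Boundary ∂_1: C_1 → C_0 is given by ∂[p,q] = [q] − [p].
As a 5×5 matrix over Z this has rank 4, with invariant factors (1,1,1,1).

Now H_k = ker ∂_k / im ∂_{k+1}, so:

  H_0: rank C_0 − rank ∂_1 = 5 − 4 = 1, and the invariant factors of ∂_1 are all 1, so H_0 = Z.
  H_1: rank ker ∂_1 − rank ∂_2 = (5 − 4) − 0 = 1, and there is no ∂_2, so H_1 = Z.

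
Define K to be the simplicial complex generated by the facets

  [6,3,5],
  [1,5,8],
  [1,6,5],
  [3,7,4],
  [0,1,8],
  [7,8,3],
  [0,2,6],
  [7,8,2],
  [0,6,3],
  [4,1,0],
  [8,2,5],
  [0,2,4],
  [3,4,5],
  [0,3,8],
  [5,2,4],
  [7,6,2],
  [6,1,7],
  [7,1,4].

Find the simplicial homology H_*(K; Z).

H_0 ≅ Z,  H_1 ≅ Z^2,  H_2 ≅ Z.

We work with the vertex ordering 0 < 1 < 2 < 3 < 4 < 5 < 6 < 7 < 8. The simplices of K, each written with vertices in increasing order, are:

  0-simplices (9): [0], [1], [2], [3], [4], [5], [6], [7], [8]
  1-simplices (27): (27 of them)
  2-simplices (18): [0,1,4], [0,1,8], [0,2,4], [0,2,6], [0,3,6], [0,3,8], [1,4,7], [1,5,6], [1,5,8], [1,6,7], [2,4,5], [2,5,8], [2,6,7], [2,7,8], [3,4,5], [3,4,7], [3,5,6], [3,7,8]

Hence C_0 ≅ Z^9, C_1 ≅ Z^27, C_2 ≅ Z^18.

The boundary map ∂_1: C_1 → C_0 maps an edge to its endpoints' difference, ∂[p,q] = q − p.
The 9×27 boundary matrix has rank 8 and Smith normal form diag(1,1,1,1,1,1,1,1).

The boundary map ∂_2: C_2 → C_1 acts by ∂[p,q,r] = [q,r] − [p,r] + [p,q]. For instance
  ∂[0,2,6] = [2,6] − [0,6] + [0,2],
  ∂[3,4,7] = [4,7] − [3,7] + [3,4].
This gives a 27×18 integer matrix of rank 17; reducing to Smith normal form yields diagonal entries (1,1,1,1,1,1,1,1,1,1,1,1,1,1,1,1,1).

Now H_k = ker ∂_k / im ∂_{k+1}, so:

  H_0: rank C_0 − rank ∂_1 = 9 − 8 = 1, and the invariant factors of ∂_1 are all 1, so H_0 = Z.
  H_1: rank ker ∂_1 − rank ∂_2 = (27 − 8) − 17 = 2, and the invariant factors of ∂_2 are all 1, so H_1 = Z^2.
  H_2: rank ker ∂_2 − rank ∂_3 = (18 − 17) − 0 = 1, and there is no ∂_3, so H_2 = Z.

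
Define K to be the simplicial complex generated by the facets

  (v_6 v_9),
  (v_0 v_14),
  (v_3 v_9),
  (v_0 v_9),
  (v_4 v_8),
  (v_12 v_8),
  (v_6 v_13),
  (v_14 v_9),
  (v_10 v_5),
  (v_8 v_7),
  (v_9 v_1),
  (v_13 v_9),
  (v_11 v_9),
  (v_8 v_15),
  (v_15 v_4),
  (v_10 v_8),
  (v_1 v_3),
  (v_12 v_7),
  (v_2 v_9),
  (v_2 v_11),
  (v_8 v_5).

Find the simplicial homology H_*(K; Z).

H_0 ≅ Z^2,  H_1 ≅ Z^7.

Order the vertices as v_0 < v_1 < v_2 < v_3 < v_4 < v_5 < v_6 < v_7 < v_8 < v_9 < v_10 < v_11 < v_12 < v_13 < v_14 < v_15. Listing each simplex with vertices in this order, K has dimension 1 with simplices:

  0-simplices (16): [v_0], [v_1], [v_2], [v_3], [v_4], [v_5], [v_6], [v_7], [v_8], [v_9], [v_10], [v_11], [v_12], [v_13], [v_14], [v_15]
  1-simplices (21): (21 of them)

giving chain groups C_0 ≅ Z^16, C_1 ≅ Z^21.

Boundary ∂_1: C_1 → C_0 is given by ∂[p,q] = [q] − [p]. For instance
  ∂[v_4,v_8] = [v_8] − [v_4].
The resulting 16×21 matrix has rank 14, and its Smith normal form has invariant factors (1,1,1,1,1,1,1,1,1,1,1,1,1,1).

Computing H_k = (kernel of ∂_k) / (image of ∂_{k+1}):

  H_0: rank C_0 − rank ∂_1 = 16 − 14 = 2, and the invariant factors of ∂_1 are all 1, so H_0 = Z^2.
  H_1: rank ker ∂_1 − rank ∂_2 = (21 − 14) − 0 = 7, and there is no ∂_2, so H_1 = Z^7.

As a check, the Euler characteristic is 16 − 21 = -5, which agrees with 2 − 7 = -5.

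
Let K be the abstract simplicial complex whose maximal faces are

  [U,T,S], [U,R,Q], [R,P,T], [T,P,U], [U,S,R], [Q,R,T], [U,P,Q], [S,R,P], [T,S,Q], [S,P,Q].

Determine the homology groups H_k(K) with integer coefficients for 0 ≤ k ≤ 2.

H_0 ≅ Z,  H_1 ≅ Z/2,  H_2 = 0.

We work with the vertex ordering P < Q < R < S < T < U. The simplices of K, each written with vertices in increasing order, are:

  0-simplices (6): P, Q, R, S, T, U
  1-simplices (15): PQ, PR, PS, PT, PU, QR, QS, QT, QU, RS, RT, RU, ST, SU, TU
  2-simplices (10): PQS, PQU, PRS, PRT, PTU, QRT, QRU, QST, RSU, STU

so the chain groups are C_0 ≅ Z^6, C_1 ≅ Z^15, C_2 ≅ Z^10.

The boundary map ∂_1: C_1 → C_0 sends each edge [p,q] (with p < q) to q − p.
The 6×15 boundary matrix has rank 5 and Smith normal form diag(1,1,1,1,1).

∂_2: C_2 → C_1 maps a triangle to the signed sum of its edges. For instance
  ∂STU = TU − SU + ST,
  ∂QRU = RU − QU + QR.
This gives a 15×10 integer matrix of rank 10; reducing to Smith normal form yields diagonal entries (1,1,1,1,1,1,1,1,1,2).

Now H_k = ker ∂_k / im ∂_{k+1}, so:

  H_0: rank C_0 − rank ∂_1 = 6 − 5 = 1, and the invariant factors of ∂_1 are all 1, so H_0 = Z.
  H_1: rank ker ∂_1 − rank ∂_2 = (15 − 5) − 10 = 0, and ∂_2 has invariant factor 2 > 1, so H_1 = Z/2.
  H_2: rank ker ∂_2 − rank ∂_3 = (10 − 10) − 0 = 0, and there is no ∂_3, so H_2 = 0.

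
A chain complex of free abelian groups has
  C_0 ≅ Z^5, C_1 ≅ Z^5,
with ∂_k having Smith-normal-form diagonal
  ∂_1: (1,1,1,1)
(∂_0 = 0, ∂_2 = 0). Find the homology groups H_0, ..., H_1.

H_0: b_0 = 5 − 0 − 4 = 1; torsion from ∂_1 factors > 1: none. So H_0 = Z.
H_1: b_1 = 5 − 4 − 0 = 1; torsion from ∂_2 factors > 1: none. So H_1 = Z.

H_0 = Z,  H_1 = Z.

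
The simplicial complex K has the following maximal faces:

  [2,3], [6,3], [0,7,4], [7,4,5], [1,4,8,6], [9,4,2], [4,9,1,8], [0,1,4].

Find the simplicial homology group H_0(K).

We work with the vertex ordering 0 < 1 < 2 < 3 < 4 < 5 < 6 < 7 < 8 < 9. The simplices of K, each written with vertices in increasing order, are:

  0-simplices (10): [0], [1], [2], [3], [4], [5], [6], [7], [8], [9]
  1-simplices (19): [0,1], [0,4], [0,7], [1,4], [1,6], [1,8], [1,9], [2,3], [2,4], [2,9], [3,6], [4,5], [4,6], [4,7], [4,8], [4,9], [5,7], [6,8], [8,9]
  2-simplices (11): [0,1,4], [0,4,7], [1,4,6], [1,4,8], [1,4,9], [1,6,8], [1,8,9], [2,4,9], [4,5,7], [4,6,8], [4,8,9]
  3-simplices (2): [1,4,6,8], [1,4,8,9]

giving chain groups C_0 ≅ Z^10, C_1 ≅ Z^19, C_2 ≅ Z^11, C_3 ≅ Z^2.

The boundary map ∂_1: C_1 → C_0 is given by ∂[p,q] = [q] − [p].
The resulting 10×19 matrix has rank 9, and its Smith normal form has invariant factors (1,1,1,1,1,1,1,1,1).

∂_2: C_2 → C_1 sends each 2-simplex [p,q,r] to [q,r] − [p,r] + [p,q]. For instance
  ∂[1,4,6] = [4,6] − [1,6] + [1,4],
  ∂[1,6,8] = [6,8] − [1,8] + [1,6].
This gives a 19×11 integer matrix of rank 9; reducing to Smith normal form yields diagonal entries (1,1,1,1,1,1,1,1,1).

Boundary ∂_3: C_3 → C_2 sends each 3-simplex σ to the alternating sum Σ_i (−1)^i (σ with its i-th vertex removed). For instance
  ∂[1,4,8,9] = [4,8,9] − [1,8,9] + [1,4,9] − [1,4,8],
  ∂[1,4,6,8] = [4,6,8] − [1,6,8] + [1,4,8] − [1,4,6].
The resulting 11×2 matrix has rank 2, and its Smith normal form has invariant factors (1,1).

Computing H_k = (kernel of ∂_k) / (image of ∂_{k+1}):

  H_0: rank C_0 − rank ∂_1 = 10 − 9 = 1, and the invariant factors of ∂_1 are all 1, so H_0 ≅ Z.

H_0 ≅ Z.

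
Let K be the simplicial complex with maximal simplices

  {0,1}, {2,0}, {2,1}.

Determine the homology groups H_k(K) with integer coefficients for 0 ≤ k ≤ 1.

Order the vertices as 0 < 1 < 2. Listing each simplex with vertices in this order, K has dimension 1 with simplices:

  0-simplices (3): [0], [1], [2]
  1-simplices (3): [0,1], [0,2], [1,2]

so the chain groups are C_0 ≅ Z^3, C_1 ≅ Z^3.

Boundary ∂_1: C_1 → C_0 maps an edge to its endpoints' difference, ∂[p,q] = q − p.
This gives a 3×3 integer matrix of rank 2; reducing to Smith normal form yields diagonal entries (1,1).

Now H_k = ker ∂_k / im ∂_{k+1}, so:

  H_0: rank C_0 − rank ∂_1 = 3 − 2 = 1, and the invariant factors of ∂_1 are all 1, so H_0 = Z.
  H_1: rank ker ∂_1 − rank ∂_2 = (3 − 2) − 0 = 1, and there is no ∂_2, so H_1 = Z.

As a check, the Euler characteristic is 3 − 3 = 0, which agrees with 1 − 1 = 0.

H_0 = Z,  H_1 = Z.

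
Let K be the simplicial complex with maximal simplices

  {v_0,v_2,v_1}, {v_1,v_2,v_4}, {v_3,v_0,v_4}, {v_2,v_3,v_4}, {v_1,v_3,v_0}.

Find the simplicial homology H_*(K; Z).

H_0 = Z,  H_1 = Z,  H_2 = 0.

Take the total order v_0 < v_1 < v_2 < v_3 < v_4 on the vertex set. Then K (dimension 2) consists of the simplices:

  0-simplices (5): [v_0], [v_1], [v_2], [v_3], [v_4]
  1-simplices (10): [v_0,v_1], [v_0,v_2], [v_0,v_3], [v_0,v_4], [v_1,v_2], [v_1,v_3], [v_1,v_4], [v_2,v_3], [v_2,v_4], [v_3,v_4]
  2-simplices (5): [v_0,v_1,v_2], [v_0,v_1,v_3], [v_0,v_3,v_4], [v_1,v_2,v_4], [v_2,v_3,v_4]

Hence C_0 ≅ Z^5, C_1 ≅ Z^10, C_2 ≅ Z^5.

Boundary ∂_1: C_1 → C_0 is given by ∂[p,q] = [q] − [p]. For instance
  ∂[v_1,v_4] = [v_4] − [v_1].
This gives a 5×10 integer matrix of rank 4; reducing to Smith normal form yields diagonal entries (1,1,1,1).

Boundary ∂_2: C_2 → C_1 maps a triangle to the signed sum of its edges. For instance
  ∂[v_0,v_1,v_3] = [v_1,v_3] − [v_0,v_3] + [v_0,v_1],
  ∂[v_1,v_2,v_4] = [v_2,v_4] − [v_1,v_4] + [v_1,v_2].
This gives a 10×5 integer matrix of rank 5; reducing to Smith normal form yields diagonal entries (1,1,1,1,1).

From H_k ≅ ker(∂_k) / im(∂_{k+1}) we obtain:

  H_0: rank C_0 − rank ∂_1 = 5 − 4 = 1, and the invariant factors of ∂_1 are all 1, so H_0 = Z.
  H_1: rank ker ∂_1 − rank ∂_2 = (10 − 4) − 5 = 1, and the invariant factors of ∂_2 are all 1, so H_1 = Z.
  H_2: rank ker ∂_2 − rank ∂_3 = (5 − 5) − 0 = 0, and there is no ∂_3, so H_2 = 0.

As a check, the Euler characteristic is 5 − 10 + 5 = 0, which agrees with 1 − 1 + 0 = 0.
(K is a triangulation of the Möbius band.)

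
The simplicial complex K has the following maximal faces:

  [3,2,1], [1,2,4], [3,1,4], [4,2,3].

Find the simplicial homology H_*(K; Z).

Take the total order 1 < 2 < 3 < 4 on the vertex set. Then K (dimension 2) consists of the simplices:

  0-simplices (4): [1], [2], [3], [4]
  1-simplices (6): [1,2], [1,3], [1,4], [2,3], [2,4], [3,4]
  2-simplices (4): [1,2,3], [1,2,4], [1,3,4], [2,3,4]

so the chain groups are C_0 ≅ Z^4, C_1 ≅ Z^6, C_2 ≅ Z^4.

Boundary ∂_1: C_1 → C_0 maps an edge to its endpoints' difference, ∂[p,q] = q − p.
This gives a 4×6 integer matrix of rank 3; reducing to Smith normal form yields diagonal entries (1,1,1).

Boundary ∂_2: C_2 → C_1 sends each 2-simplex [p,q,r] to [q,r] − [p,r] + [p,q]. For instance
  ∂[1,2,4] = [2,4] − [1,4] + [1,2],
  ∂[1,3,4] = [3,4] − [1,4] + [1,3].
This gives a 6×4 integer matrix of rank 3; reducing to Smith normal form yields diagonal entries (1,1,1).

Reading off H_k = ker ∂_k / im ∂_{k+1}:

  H_0: rank C_0 − rank ∂_1 = 4 − 3 = 1, and the invariant factors of ∂_1 are all 1, so H_0 ≅ Z.
  H_1: rank ker ∂_1 − rank ∂_2 = (6 − 3) − 3 = 0, and the invariant factors of ∂_2 are all 1, so H_1 ≅ 0.
  H_2: rank ker ∂_2 − rank ∂_3 = (4 − 3) − 0 = 1, and there is no ∂_3, so H_2 ≅ Z.

H_0 = Z,  H_1 = 0,  H_2 = Z.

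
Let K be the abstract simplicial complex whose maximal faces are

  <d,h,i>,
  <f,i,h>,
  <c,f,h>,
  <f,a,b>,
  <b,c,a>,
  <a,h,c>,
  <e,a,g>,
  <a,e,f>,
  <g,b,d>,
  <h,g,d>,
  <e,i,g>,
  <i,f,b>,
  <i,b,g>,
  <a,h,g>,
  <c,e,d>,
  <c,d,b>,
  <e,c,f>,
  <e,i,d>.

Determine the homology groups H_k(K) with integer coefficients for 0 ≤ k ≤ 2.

H_0 = Z,  H_1 = Z ⊕ Z_2,  H_2 = 0.

Fix the vertex order a < b < c < d < e < f < g < h < i and write every simplex with vertices in increasing order. Then dim K = 2 and the simplices of K are:

  0-simplices (9): a, b, c, d, e, f, g, h, i
  1-simplices (27): ab, ac, ae, af, ag, ah, bc, bd, bf, bg, bi, cd, ce, cf, ch, de, dg, dh, di, ef, eg, ei, fh, fi, gh, gi, hi
  2-simplices (18): abc, abf, ach, aef, aeg, agh, bcd, bdg, bfi, bgi, cde, cef, cfh, dei, dgh, dhi, egi, fhi

Hence C_0 ≅ Z^9, C_1 ≅ Z^27, C_2 ≅ Z^18.

∂_1: C_1 → C_0 sends each edge [p,q] (with p < q) to q − p. For instance
  ∂ah = h − a.
The resulting 9×27 matrix has rank 8, and its Smith normal form has invariant factors (1,1,1,1,1,1,1,1).

The boundary map ∂_2: C_2 → C_1 sends each 2-simplex [p,q,r] to [q,r] − [p,r] + [p,q]. For instance
  ∂bfi = fi − bi + bf,
  ∂fhi = hi − fi + fh.
The resulting 27×18 matrix has rank 18, and its Smith normal form has invariant factors (1,1,1,1,1,1,1,1,1,1,1,1,1,1,1,1,1,2).

Now H_k = ker ∂_k / im ∂_{k+1}, so:

  H_0: rank C_0 − rank ∂_1 = 9 − 8 = 1, and the invariant factors of ∂_1 are all 1, so H_0 ≅ Z.
  H_1: rank ker ∂_1 − rank ∂_2 = (27 − 8) − 18 = 1, and ∂_2 has invariant factor 2 > 1, so H_1 ≅ Z ⊕ Z_2.
  H_2: rank ker ∂_2 − rank ∂_3 = (18 − 18) − 0 = 0, and there is no ∂_3, so H_2 ≅ 0.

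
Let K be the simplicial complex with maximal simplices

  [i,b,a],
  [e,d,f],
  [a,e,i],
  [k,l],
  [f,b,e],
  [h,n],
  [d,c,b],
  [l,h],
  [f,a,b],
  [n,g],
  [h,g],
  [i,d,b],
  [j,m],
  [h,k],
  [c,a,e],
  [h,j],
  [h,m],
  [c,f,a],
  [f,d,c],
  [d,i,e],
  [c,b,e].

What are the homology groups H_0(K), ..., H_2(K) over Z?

Order the vertices as a < b < c < d < e < f < g < h < i < j < k < l < m < n. Listing each simplex with vertices in this order, K has dimension 2 with simplices:

  0-simplices (14): a, b, c, d, e, f, g, h, i, j, k, l, m, n
  1-simplices (27): ab, ac, ae, af, ai, bc, bd, be, bf, bi, cd, ce, cf, de, df, di, ef, ei, gh, gn, hj, hk, hl, hm, hn, jm, kl
  2-simplices (12): abf, abi, ace, acf, aei, bcd, bce, bdi, bef, cdf, def, dei

giving chain groups C_0 ≅ Z^14, C_1 ≅ Z^27, C_2 ≅ Z^12.

Boundary ∂_1: C_1 → C_0 is given by ∂[p,q] = [q] − [p].
The resulting 14×27 matrix has rank 12, and its Smith normal form has invariant factors (1,1,1,1,1,1,1,1,1,1,1,1).

Boundary ∂_2: C_2 → C_1 sends each 2-simplex [p,q,r] to [q,r] − [p,r] + [p,q]. For instance
  ∂abf = bf − af + ab,
  ∂abi = bi − ai + ab.
This gives a 27×12 integer matrix of rank 12; reducing to Smith normal form yields diagonal entries (1,1,1,1,1,1,1,1,1,1,1,2).

Computing H_k = (kernel of ∂_k) / (image of ∂_{k+1}):

  H_0: rank C_0 − rank ∂_1 = 14 − 12 = 2, and the invariant factors of ∂_1 are all 1, so H_0 ≅ Z^2.
  H_1: rank ker ∂_1 − rank ∂_2 = (27 − 12) − 12 = 3, and ∂_2 has invariant factor 2 > 1, so H_1 ≅ Z^3 ⊕ Z/2Z.
  H_2: rank ker ∂_2 − rank ∂_3 = (12 − 12) − 0 = 0, and there is no ∂_3, so H_2 ≅ 0.

H_0 ≅ Z^2,  H_1 ≅ Z^3 ⊕ Z/2Z,  H_2 = 0.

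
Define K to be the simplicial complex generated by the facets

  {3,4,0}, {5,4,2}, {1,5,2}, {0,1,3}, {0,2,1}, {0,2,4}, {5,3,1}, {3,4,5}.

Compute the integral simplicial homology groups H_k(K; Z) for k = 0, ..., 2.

K has 6 vertices, 12 edges, 8 triangles.
rank ∂_0 = 0, rank ∂_1 = 5 ⇒ b_0 = 6 − 0 − 5 = 1; all invariant factors of ∂_1 are 1 so no torsion. So H_0 = Z.
rank ∂_1 = 5, rank ∂_2 = 7 ⇒ b_1 = 12 − 5 − 7 = 0; all invariant factors of ∂_2 are 1 so no torsion. So H_1 = 0.
rank ∂_2 = 7, rank ∂_3 = 0 ⇒ b_2 = 8 − 7 − 0 = 1. So H_2 = Z.

H_0 ≅ Z,  H_1 = 0,  H_2 ≅ Z.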